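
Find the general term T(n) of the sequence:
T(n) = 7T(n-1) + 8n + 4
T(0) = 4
First-order linear with linear forcing.
Homogeneous solution: T_h(n) = A·(7)^n.
Try particular T_p(n) = pn + q. Substituting:
  pn + q = 7(p(n-1) + q) + 8n + 4.
Matching the n-coefficient: p = 7p + 8 ⇒ p = - \frac{4}{3}.
Matching constants: q = -7p + 7q + 4 ⇒ q = - \frac{20}{9}.
General: T(n) = A·(7)^n - \frac{4 n}{3} - \frac{20}{9}.
Apply T(0) = 4: A - \frac{20}{9} = 4 ⇒ A = \frac{56}{9}.
So T(n) = \frac{56 \cdot 7^{n}}{9} - \frac{4 n}{3} - \frac{20}{9}.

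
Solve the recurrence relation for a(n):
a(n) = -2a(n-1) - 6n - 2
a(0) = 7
First-order linear with linear forcing.
Homogeneous solution: a_h(n) = A·(-2)^n.
Try particular a_p(n) = pn + q. Substituting:
  pn + q = -2(p(n-1) + q) - 6n - 2.
Matching the n-coefficient: p = -2p - 6 ⇒ p = -2.
Matching constants: q = 2p - 2q - 2 ⇒ q = -2.
General: a(n) = A·(-2)^n - 2 n - 2.
Apply a(0) = 7: A - 2 = 7 ⇒ A = 9.
So a(n) = 9 \left(-2\right)^{n} - 2 n - 2.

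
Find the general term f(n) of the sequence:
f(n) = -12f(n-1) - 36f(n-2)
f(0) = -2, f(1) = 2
Characteristic equation: x² + 12x + 36 = 0, which is (x - (-6))².
Repeated root r = -6.
General solution: f(n) = (A + Bn)·(-6)^n.
From f(0) = -2: A = -2.
From f(1) = 2: (A + B)·(-6) = 2 ⇒ B = \frac{5}{3}.
So f(n) = \left(\frac{5 n}{3} - 2\right) \cdot (-6)^n.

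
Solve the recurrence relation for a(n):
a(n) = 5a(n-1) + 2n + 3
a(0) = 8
First-order linear with linear forcing.
Homogeneous solution: a_h(n) = A·(5)^n.
Try particular a_p(n) = pn + q. Substituting:
  pn + q = 5(p(n-1) + q) + 2n + 3.
Matching the n-coefficient: p = 5p + 2 ⇒ p = - \frac{1}{2}.
Matching constants: q = -5p + 5q + 3 ⇒ q = - \frac{11}{8}.
General: a(n) = A·(5)^n - \frac{n}{2} - \frac{11}{8}.
Apply a(0) = 8: A - \frac{11}{8} = 8 ⇒ A = \frac{75}{8}.
So a(n) = \frac{75 \cdot 5^{n}}{8} - \frac{n}{2} - \frac{11}{8}.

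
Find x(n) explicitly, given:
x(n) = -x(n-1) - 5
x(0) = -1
First-order linear non-homogeneous.
Homogeneous solution: x_h(n) = A·(-1)^n.
Try constant particular solution x_p = K: K = -K - 5 ⇒ K = - \frac{5}{2}.
General: x(n) = A·(-1)^n - \frac{5}{2}.
Apply x(0) = -1: A - \frac{5}{2} = -1 ⇒ A = \frac{3}{2}.
So x(n) = \frac{3 \left(-1\right)^{n}}{2} - \frac{5}{2}.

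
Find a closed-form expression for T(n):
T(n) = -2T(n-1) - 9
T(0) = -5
First-order linear non-homogeneous.
Homogeneous solution: T_h(n) = A·(-2)^n.
Try constant particular solution T_p = K: K = -2K - 9 ⇒ K = -3.
General: T(n) = A·(-2)^n - 3.
Apply T(0) = -5: A - 3 = -5 ⇒ A = -2.
So T(n) = - 2 \left(-2\right)^{n} - 3.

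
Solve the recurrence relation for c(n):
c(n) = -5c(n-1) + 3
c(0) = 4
First-order linear non-homogeneous.
Homogeneous solution: c_h(n) = A·(-5)^n.
Try constant particular solution c_p = K: K = -5K + 3 ⇒ K = \frac{1}{2}.
General: c(n) = A·(-5)^n + \frac{1}{2}.
Apply c(0) = 4: A + \frac{1}{2} = 4 ⇒ A = \frac{7}{2}.
So c(n) = \frac{7 \left(-5\right)^{n}}{2} + \frac{1}{2}.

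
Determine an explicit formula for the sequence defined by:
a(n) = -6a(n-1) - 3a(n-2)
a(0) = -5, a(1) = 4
Characteristic equation: x² + 6x + 3 = 0.
Discriminant Δ = (-6)² + 4·(-3) = 24.
Roots r₁,₂ = (-6 ± √24)/2, so r₁ = -3 + \sqrt{6}, r₂ = -3 - \sqrt{6}.
General solution: a(n) = A·r₁^n + B·r₂^n.
From the initial conditions, A + B = -5 and r₁A + r₂B = 4.
Since r₁ - r₂ = √24: A = (4 - (-5)r₂)/√24 = - \frac{5}{2} - \frac{11 \sqrt{6}}{12}, and B = -5 - A = - \frac{5}{2} + \frac{11 \sqrt{6}}{12}.
So a(n) = \left(- \frac{5}{2} - \frac{11 \sqrt{6}}{12}\right)\left(-3 + \sqrt{6}\right)^n + \left(- \frac{5}{2} + \frac{11 \sqrt{6}}{12}\right)\left(-3 - \sqrt{6}\right)^n.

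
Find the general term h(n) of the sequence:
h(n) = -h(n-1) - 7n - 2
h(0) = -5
First-order linear with linear forcing.
Homogeneous solution: h_h(n) = A·(-1)^n.
Try particular h_p(n) = pn + q. Substituting:
  pn + q = -(p(n-1) + q) - 7n - 2.
Matching the n-coefficient: p = -p - 7 ⇒ p = - \frac{7}{2}.
Matching constants: q = p - q - 2 ⇒ q = - \frac{11}{4}.
General: h(n) = A·(-1)^n - \frac{7 n}{2} - \frac{11}{4}.
Apply h(0) = -5: A - \frac{11}{4} = -5 ⇒ A = - \frac{9}{4}.
So h(n) = - \frac{9 \left(-1\right)^{n}}{4} - \frac{7 n}{2} - \frac{11}{4}.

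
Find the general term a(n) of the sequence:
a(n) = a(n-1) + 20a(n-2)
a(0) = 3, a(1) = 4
Characteristic equation: x² - x - 20 = 0, which factors as (x - (5))(x - (-4)) = 0.
Roots r₁ = 5, r₂ = -4 (distinct).
General solution: a(n) = A·(5)^n + B·(-4)^n.
From a(0) = 3: A + B = 3.
From a(1) = 4: 5A - 4B = 4.
Solving: A = \frac{16}{9}, B = \frac{11}{9}.
So a(n) = \frac{11 \left(-4\right)^{n}}{9} + \frac{16 \cdot 5^{n}}{9}.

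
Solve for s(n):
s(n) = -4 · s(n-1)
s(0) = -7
Pure geometric recurrence with ratio -4.
By induction s(n) = s(0) · (-4)^n = - 7 \left(-4\right)^{n}.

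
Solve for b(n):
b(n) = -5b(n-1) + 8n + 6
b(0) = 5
First-order linear with linear forcing.
Homogeneous solution: b_h(n) = A·(-5)^n.
Try particular b_p(n) = pn + q. Substituting:
  pn + q = -5(p(n-1) + q) + 8n + 6.
Matching the n-coefficient: p = -5p + 8 ⇒ p = \frac{4}{3}.
Matching constants: q = 5p - 5q + 6 ⇒ q = \frac{19}{9}.
General: b(n) = A·(-5)^n + \frac{4 n}{3} + \frac{19}{9}.
Apply b(0) = 5: A + \frac{19}{9} = 5 ⇒ A = \frac{26}{9}.
So b(n) = \frac{26 \left(-5\right)^{n}}{9} + \frac{4 n}{3} + \frac{19}{9}.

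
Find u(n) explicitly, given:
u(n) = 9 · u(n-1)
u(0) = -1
Pure geometric recurrence with ratio 9.
By induction u(n) = u(0) · (9)^n = - 9^{n}.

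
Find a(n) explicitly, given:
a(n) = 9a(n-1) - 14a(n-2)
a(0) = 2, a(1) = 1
Characteristic equation: x² - 9x + 14 = 0, which factors as (x - (2))(x - (7)) = 0.
Roots r₁ = 2, r₂ = 7 (distinct).
General solution: a(n) = A·(2)^n + B·(7)^n.
From a(0) = 2: A + B = 2.
From a(1) = 1: 2A + 7B = 1.
Solving: A = \frac{13}{5}, B = - \frac{3}{5}.
So a(n) = \frac{13 \cdot 2^{n}}{5} - \frac{3 \cdot 7^{n}}{5}.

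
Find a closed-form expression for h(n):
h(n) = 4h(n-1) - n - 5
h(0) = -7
First-order linear with linear forcing.
Homogeneous solution: h_h(n) = A·(4)^n.
Try particular h_p(n) = pn + q. Substituting:
  pn + q = 4(p(n-1) + q) - n - 5.
Matching the n-coefficient: p = 4p - 1 ⇒ p = \frac{1}{3}.
Matching constants: q = -4p + 4q - 5 ⇒ q = \frac{19}{9}.
General: h(n) = A·(4)^n + \frac{n}{3} + \frac{19}{9}.
Apply h(0) = -7: A + \frac{19}{9} = -7 ⇒ A = - \frac{82}{9}.
So h(n) = - \frac{82 \cdot 4^{n}}{9} + \frac{n}{3} + \frac{19}{9}.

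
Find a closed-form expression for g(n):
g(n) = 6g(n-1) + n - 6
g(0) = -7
First-order linear with linear forcing.
Homogeneous solution: g_h(n) = A·(6)^n.
Try particular g_p(n) = pn + q. Substituting:
  pn + q = 6(p(n-1) + q) + n - 6.
Matching the n-coefficient: p = 6p + 1 ⇒ p = - \frac{1}{5}.
Matching constants: q = -6p + 6q - 6 ⇒ q = \frac{24}{25}.
General: g(n) = A·(6)^n - \frac{n}{5} + \frac{24}{25}.
Apply g(0) = -7: A + \frac{24}{25} = -7 ⇒ A = - \frac{199}{25}.
So g(n) = - \frac{199 \cdot 6^{n}}{25} - \frac{n}{5} + \frac{24}{25}.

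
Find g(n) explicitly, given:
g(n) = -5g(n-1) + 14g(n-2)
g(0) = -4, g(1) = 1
Characteristic equation: x² + 5x - 14 = 0, which factors as (x - (2))(x - (-7)) = 0.
Roots r₁ = 2, r₂ = -7 (distinct).
General solution: g(n) = A·(2)^n + B·(-7)^n.
From g(0) = -4: A + B = -4.
From g(1) = 1: 2A - 7B = 1.
Solving: A = -3, B = -1.
So g(n) = - \left(-7\right)^{n} - 3 \cdot 2^{n}.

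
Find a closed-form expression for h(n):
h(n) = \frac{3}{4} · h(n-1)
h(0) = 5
Pure geometric recurrence with ratio \frac{3}{4}.
By induction h(n) = h(0) · (\frac{3}{4})^n = 5 \left(\frac{3}{4}\right)^{n}.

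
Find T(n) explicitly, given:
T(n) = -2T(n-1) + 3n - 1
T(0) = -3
First-order linear with linear forcing.
Homogeneous solution: T_h(n) = A·(-2)^n.
Try particular T_p(n) = pn + q. Substituting:
  pn + q = -2(p(n-1) + q) + 3n - 1.
Matching the n-coefficient: p = -2p + 3 ⇒ p = 1.
Matching constants: q = 2p - 2q - 1 ⇒ q = \frac{1}{3}.
General: T(n) = A·(-2)^n + n + \frac{1}{3}.
Apply T(0) = -3: A + \frac{1}{3} = -3 ⇒ A = - \frac{10}{3}.
So T(n) = - \frac{10 \left(-2\right)^{n}}{3} + n + \frac{1}{3}.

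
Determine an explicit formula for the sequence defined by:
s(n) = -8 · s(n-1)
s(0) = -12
Pure geometric recurrence with ratio -8.
By induction s(n) = s(0) · (-8)^n = - 12 \left(-8\right)^{n}.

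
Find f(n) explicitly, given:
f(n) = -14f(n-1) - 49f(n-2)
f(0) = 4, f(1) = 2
Characteristic equation: x² + 14x + 49 = 0, which is (x - (-7))².
Repeated root r = -7.
General solution: f(n) = (A + Bn)·(-7)^n.
From f(0) = 4: A = 4.
From f(1) = 2: (A + B)·(-7) = 2 ⇒ B = - \frac{30}{7}.
So f(n) = \left(4 - \frac{30 n}{7}\right) \cdot (-7)^n.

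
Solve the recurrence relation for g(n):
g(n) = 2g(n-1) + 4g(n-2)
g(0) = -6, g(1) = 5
Characteristic equation: x² - 2x - 4 = 0.
Discriminant Δ = (2)² + 4·(4) = 20.
Roots r₁,₂ = (2 ± √20)/2, so r₁ = 1 + \sqrt{5}, r₂ = 1 - \sqrt{5}.
General solution: g(n) = A·r₁^n + B·r₂^n.
From the initial conditions, A + B = -6 and r₁A + r₂B = 5.
Since r₁ - r₂ = √20: A = (5 - (-6)r₂)/√20 = -3 + \frac{11 \sqrt{5}}{10}, and B = -6 - A = -3 - \frac{11 \sqrt{5}}{10}.
So g(n) = \left(-3 + \frac{11 \sqrt{5}}{10}\right)\left(1 + \sqrt{5}\right)^n + \left(-3 - \frac{11 \sqrt{5}}{10}\right)\left(1 - \sqrt{5}\right)^n.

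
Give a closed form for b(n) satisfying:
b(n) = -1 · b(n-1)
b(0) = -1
Pure geometric recurrence with ratio -1.
By induction b(n) = b(0) · (-1)^n = - \left(-1\right)^{n}.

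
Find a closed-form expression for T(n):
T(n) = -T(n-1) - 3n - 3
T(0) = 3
First-order linear with linear forcing.
Homogeneous solution: T_h(n) = A·(-1)^n.
Try particular T_p(n) = pn + q. Substituting:
  pn + q = -(p(n-1) + q) - 3n - 3.
Matching the n-coefficient: p = -p - 3 ⇒ p = - \frac{3}{2}.
Matching constants: q = p - q - 3 ⇒ q = - \frac{9}{4}.
General: T(n) = A·(-1)^n - \frac{3 n}{2} - \frac{9}{4}.
Apply T(0) = 3: A - \frac{9}{4} = 3 ⇒ A = \frac{21}{4}.
So T(n) = \frac{21 \left(-1\right)^{n}}{4} - \frac{3 n}{2} - \frac{9}{4}.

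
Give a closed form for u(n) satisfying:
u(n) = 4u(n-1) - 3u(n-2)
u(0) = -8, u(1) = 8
Characteristic equation: x² - 4x + 3 = 0, which factors as (x - (1))(x - (3)) = 0.
Roots r₁ = 1, r₂ = 3 (distinct).
General solution: u(n) = A·(1)^n + B·(3)^n.
From u(0) = -8: A + B = -8.
From u(1) = 8: A + 3B = 8.
Solving: A = -16, B = 8.
So u(n) = 8 \cdot 3^{n} - 16.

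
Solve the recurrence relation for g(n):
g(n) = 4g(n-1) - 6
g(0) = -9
First-order linear non-homogeneous.
Homogeneous solution: g_h(n) = A·(4)^n.
Try constant particular solution g_p = K: K = 4K - 6 ⇒ K = 2.
General: g(n) = A·(4)^n + 2.
Apply g(0) = -9: A + 2 = -9 ⇒ A = -11.
So g(n) = 2 - 11 \cdot 4^{n}.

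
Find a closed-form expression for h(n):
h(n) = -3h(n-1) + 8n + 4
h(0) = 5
First-order linear with linear forcing.
Homogeneous solution: h_h(n) = A·(-3)^n.
Try particular h_p(n) = pn + q. Substituting:
  pn + q = -3(p(n-1) + q) + 8n + 4.
Matching the n-coefficient: p = -3p + 8 ⇒ p = 2.
Matching constants: q = 3p - 3q + 4 ⇒ q = \frac{5}{2}.
General: h(n) = A·(-3)^n + 2 n + \frac{5}{2}.
Apply h(0) = 5: A + \frac{5}{2} = 5 ⇒ A = \frac{5}{2}.
So h(n) = \frac{5 \left(-3\right)^{n}}{2} + 2 n + \frac{5}{2}.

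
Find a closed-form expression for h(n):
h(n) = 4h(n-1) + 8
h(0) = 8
First-order linear non-homogeneous.
Homogeneous solution: h_h(n) = A·(4)^n.
Try constant particular solution h_p = K: K = 4K + 8 ⇒ K = - \frac{8}{3}.
General: h(n) = A·(4)^n - \frac{8}{3}.
Apply h(0) = 8: A - \frac{8}{3} = 8 ⇒ A = \frac{32}{3}.
So h(n) = \frac{32 \cdot 4^{n}}{3} - \frac{8}{3}.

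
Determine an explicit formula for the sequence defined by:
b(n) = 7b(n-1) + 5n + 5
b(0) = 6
First-order linear with linear forcing.
Homogeneous solution: b_h(n) = A·(7)^n.
Try particular b_p(n) = pn + q. Substituting:
  pn + q = 7(p(n-1) + q) + 5n + 5.
Matching the n-coefficient: p = 7p + 5 ⇒ p = - \frac{5}{6}.
Matching constants: q = -7p + 7q + 5 ⇒ q = - \frac{65}{36}.
General: b(n) = A·(7)^n - \frac{5 n}{6} - \frac{65}{36}.
Apply b(0) = 6: A - \frac{65}{36} = 6 ⇒ A = \frac{281}{36}.
So b(n) = \frac{281 \cdot 7^{n}}{36} - \frac{5 n}{6} - \frac{65}{36}.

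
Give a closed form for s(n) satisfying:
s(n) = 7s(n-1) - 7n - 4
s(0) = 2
First-order linear with linear forcing.
Homogeneous solution: s_h(n) = A·(7)^n.
Try particular s_p(n) = pn + q. Substituting:
  pn + q = 7(p(n-1) + q) - 7n - 4.
Matching the n-coefficient: p = 7p - 7 ⇒ p = \frac{7}{6}.
Matching constants: q = -7p + 7q - 4 ⇒ q = \frac{73}{36}.
General: s(n) = A·(7)^n + \frac{7 n}{6} + \frac{73}{36}.
Apply s(0) = 2: A + \frac{73}{36} = 2 ⇒ A = - \frac{1}{36}.
So s(n) = - \frac{7^{n}}{36} + \frac{7 n}{6} + \frac{73}{36}.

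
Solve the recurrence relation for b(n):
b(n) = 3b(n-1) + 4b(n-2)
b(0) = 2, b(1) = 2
Characteristic equation: x² - 3x - 4 = 0, which factors as (x - (-1))(x - (4)) = 0.
Roots r₁ = -1, r₂ = 4 (distinct).
General solution: b(n) = A·(-1)^n + B·(4)^n.
From b(0) = 2: A + B = 2.
From b(1) = 2: -A + 4B = 2.
Solving: A = \frac{6}{5}, B = \frac{4}{5}.
So b(n) = \frac{6 \left(-1\right)^{n}}{5} + \frac{4 \cdot 4^{n}}{5}.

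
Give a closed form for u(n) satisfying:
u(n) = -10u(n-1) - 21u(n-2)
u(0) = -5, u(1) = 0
Characteristic equation: x² + 10x + 21 = 0, which factors as (x - (-3))(x - (-7)) = 0.
Roots r₁ = -3, r₂ = -7 (distinct).
General solution: u(n) = A·(-3)^n + B·(-7)^n.
From u(0) = -5: A + B = -5.
From u(1) = 0: -3A - 7B = 0.
Solving: A = - \frac{35}{4}, B = \frac{15}{4}.
So u(n) = - \frac{35 \left(-3\right)^{n}}{4} + \frac{15 \left(-7\right)^{n}}{4}.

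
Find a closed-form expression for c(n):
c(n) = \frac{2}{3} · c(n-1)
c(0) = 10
Pure geometric recurrence with ratio \frac{2}{3}.
By induction c(n) = c(0) · (\frac{2}{3})^n = 10 \left(\frac{2}{3}\right)^{n}.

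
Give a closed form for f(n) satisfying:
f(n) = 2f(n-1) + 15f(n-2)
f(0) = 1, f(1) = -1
Characteristic equation: x² - 2x - 15 = 0, which factors as (x - (5))(x - (-3)) = 0.
Roots r₁ = 5, r₂ = -3 (distinct).
General solution: f(n) = A·(5)^n + B·(-3)^n.
From f(0) = 1: A + B = 1.
From f(1) = -1: 5A - 3B = -1.
Solving: A = \frac{1}{4}, B = \frac{3}{4}.
So f(n) = \frac{3 \left(-3\right)^{n}}{4} + \frac{5^{n}}{4}.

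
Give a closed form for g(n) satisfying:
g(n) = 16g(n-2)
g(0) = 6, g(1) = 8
Characteristic equation: x² - 16 = 0, which factors as (x - (-4))(x - (4)) = 0.
Roots r₁ = -4, r₂ = 4 (distinct).
General solution: g(n) = A·(-4)^n + B·(4)^n.
From g(0) = 6: A + B = 6.
From g(1) = 8: -4A + 4B = 8.
Solving: A = 2, B = 4.
So g(n) = 2 \left(-4\right)^{n} + 4 \cdot 4^{n}.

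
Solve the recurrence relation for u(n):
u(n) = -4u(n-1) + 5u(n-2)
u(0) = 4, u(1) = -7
Characteristic equation: x² + 4x - 5 = 0, which factors as (x - (1))(x - (-5)) = 0.
Roots r₁ = 1, r₂ = -5 (distinct).
General solution: u(n) = A·(1)^n + B·(-5)^n.
From u(0) = 4: A + B = 4.
From u(1) = -7: A - 5B = -7.
Solving: A = \frac{13}{6}, B = \frac{11}{6}.
So u(n) = \frac{11 \left(-5\right)^{n}}{6} + \frac{13}{6}.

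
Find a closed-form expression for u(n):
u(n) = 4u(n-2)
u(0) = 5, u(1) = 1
Characteristic equation: x² - 4 = 0, which factors as (x - (2))(x - (-2)) = 0.
Roots r₁ = 2, r₂ = -2 (distinct).
General solution: u(n) = A·(2)^n + B·(-2)^n.
From u(0) = 5: A + B = 5.
From u(1) = 1: 2A - 2B = 1.
Solving: A = \frac{11}{4}, B = \frac{9}{4}.
So u(n) = \frac{9 \left(-2\right)^{n}}{4} + \frac{11 \cdot 2^{n}}{4}.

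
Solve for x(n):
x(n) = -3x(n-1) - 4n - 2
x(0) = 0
First-order linear with linear forcing.
Homogeneous solution: x_h(n) = A·(-3)^n.
Try particular x_p(n) = pn + q. Substituting:
  pn + q = -3(p(n-1) + q) - 4n - 2.
Matching the n-coefficient: p = -3p - 4 ⇒ p = -1.
Matching constants: q = 3p - 3q - 2 ⇒ q = - \frac{5}{4}.
General: x(n) = A·(-3)^n - n - \frac{5}{4}.
Apply x(0) = 0: A - \frac{5}{4} = 0 ⇒ A = \frac{5}{4}.
So x(n) = \frac{5 \left(-3\right)^{n}}{4} - n - \frac{5}{4}.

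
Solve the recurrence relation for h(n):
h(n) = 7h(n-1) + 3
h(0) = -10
First-order linear non-homogeneous.
Homogeneous solution: h_h(n) = A·(7)^n.
Try constant particular solution h_p = K: K = 7K + 3 ⇒ K = - \frac{1}{2}.
General: h(n) = A·(7)^n - \frac{1}{2}.
Apply h(0) = -10: A - \frac{1}{2} = -10 ⇒ A = - \frac{19}{2}.
So h(n) = - \frac{19 \cdot 7^{n}}{2} - \frac{1}{2}.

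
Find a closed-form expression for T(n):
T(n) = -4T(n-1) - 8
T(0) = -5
First-order linear non-homogeneous.
Homogeneous solution: T_h(n) = A·(-4)^n.
Try constant particular solution T_p = K: K = -4K - 8 ⇒ K = - \frac{8}{5}.
General: T(n) = A·(-4)^n - \frac{8}{5}.
Apply T(0) = -5: A - \frac{8}{5} = -5 ⇒ A = - \frac{17}{5}.
So T(n) = - \frac{17 \left(-4\right)^{n}}{5} - \frac{8}{5}.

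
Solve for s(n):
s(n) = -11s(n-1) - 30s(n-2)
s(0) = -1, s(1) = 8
Characteristic equation: x² + 11x + 30 = 0, which factors as (x - (-5))(x - (-6)) = 0.
Roots r₁ = -5, r₂ = -6 (distinct).
General solution: s(n) = A·(-5)^n + B·(-6)^n.
From s(0) = -1: A + B = -1.
From s(1) = 8: -5A - 6B = 8.
Solving: A = 2, B = -3.
So s(n) = 2 \left(-5\right)^{n} - 3 \left(-6\right)^{n}.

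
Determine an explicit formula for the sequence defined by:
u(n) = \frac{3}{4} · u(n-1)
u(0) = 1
Pure geometric recurrence with ratio \frac{3}{4}.
By induction u(n) = u(0) · (\frac{3}{4})^n = \left(\frac{3}{4}\right)^{n}.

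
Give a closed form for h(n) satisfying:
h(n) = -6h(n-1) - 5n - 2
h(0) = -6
First-order linear with linear forcing.
Homogeneous solution: h_h(n) = A·(-6)^n.
Try particular h_p(n) = pn + q. Substituting:
  pn + q = -6(p(n-1) + q) - 5n - 2.
Matching the n-coefficient: p = -6p - 5 ⇒ p = - \frac{5}{7}.
Matching constants: q = 6p - 6q - 2 ⇒ q = - \frac{44}{49}.
General: h(n) = A·(-6)^n - \frac{5 n}{7} - \frac{44}{49}.
Apply h(0) = -6: A - \frac{44}{49} = -6 ⇒ A = - \frac{250}{49}.
So h(n) = - \frac{250 \left(-6\right)^{n}}{49} - \frac{5 n}{7} - \frac{44}{49}.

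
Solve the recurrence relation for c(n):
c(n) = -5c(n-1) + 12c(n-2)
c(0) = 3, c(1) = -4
Characteristic equation: x² + 5x - 12 = 0.
Discriminant Δ = (-5)² + 4·(12) = 73.
Roots r₁,₂ = (-5 ± √73)/2, so r₁ = - \frac{5}{2} + \frac{\sqrt{73}}{2}, r₂ = - \frac{\sqrt{73}}{2} - \frac{5}{2}.
General solution: c(n) = A·r₁^n + B·r₂^n.
From the initial conditions, A + B = 3 and r₁A + r₂B = -4.
Since r₁ - r₂ = √73: A = (-4 - (3)r₂)/√73 = \frac{7 \sqrt{73}}{146} + \frac{3}{2}, and B = 3 - A = \frac{3}{2} - \frac{7 \sqrt{73}}{146}.
So c(n) = \left(\frac{7 \sqrt{73}}{146} + \frac{3}{2}\right)\left(- \frac{5}{2} + \frac{\sqrt{73}}{2}\right)^n + \left(\frac{3}{2} - \frac{7 \sqrt{73}}{146}\right)\left(- \frac{\sqrt{73}}{2} - \frac{5}{2}\right)^n.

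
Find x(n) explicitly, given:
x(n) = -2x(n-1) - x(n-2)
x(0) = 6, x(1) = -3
Characteristic equation: x² + 2x + 1 = 0, which is (x - (-1))².
Repeated root r = -1.
General solution: x(n) = (A + Bn)·(-1)^n.
From x(0) = 6: A = 6.
From x(1) = -3: (A + B)·(-1) = -3 ⇒ B = -3.
So x(n) = \left(6 - 3 n\right) \cdot (-1)^n.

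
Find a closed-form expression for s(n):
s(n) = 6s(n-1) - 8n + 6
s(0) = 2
First-order linear with linear forcing.
Homogeneous solution: s_h(n) = A·(6)^n.
Try particular s_p(n) = pn + q. Substituting:
  pn + q = 6(p(n-1) + q) - 8n + 6.
Matching the n-coefficient: p = 6p - 8 ⇒ p = \frac{8}{5}.
Matching constants: q = -6p + 6q + 6 ⇒ q = \frac{18}{25}.
General: s(n) = A·(6)^n + \frac{8 n}{5} + \frac{18}{25}.
Apply s(0) = 2: A + \frac{18}{25} = 2 ⇒ A = \frac{32}{25}.
So s(n) = \frac{32 \cdot 6^{n}}{25} + \frac{8 n}{5} + \frac{18}{25}.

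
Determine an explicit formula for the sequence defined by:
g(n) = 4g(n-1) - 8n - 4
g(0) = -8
First-order linear with linear forcing.
Homogeneous solution: g_h(n) = A·(4)^n.
Try particular g_p(n) = pn + q. Substituting:
  pn + q = 4(p(n-1) + q) - 8n - 4.
Matching the n-coefficient: p = 4p - 8 ⇒ p = \frac{8}{3}.
Matching constants: q = -4p + 4q - 4 ⇒ q = \frac{44}{9}.
General: g(n) = A·(4)^n + \frac{8 n}{3} + \frac{44}{9}.
Apply g(0) = -8: A + \frac{44}{9} = -8 ⇒ A = - \frac{116}{9}.
So g(n) = - \frac{116 \cdot 4^{n}}{9} + \frac{8 n}{3} + \frac{44}{9}.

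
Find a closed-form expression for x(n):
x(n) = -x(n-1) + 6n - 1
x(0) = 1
First-order linear with linear forcing.
Homogeneous solution: x_h(n) = A·(-1)^n.
Try particular x_p(n) = pn + q. Substituting:
  pn + q = -(p(n-1) + q) + 6n - 1.
Matching the n-coefficient: p = -p + 6 ⇒ p = 3.
Matching constants: q = p - q - 1 ⇒ q = 1.
General: x(n) = A·(-1)^n + 3 n + 1.
Apply x(0) = 1: A + 1 = 1 ⇒ A = 0.
So x(n) = 3 n + 1.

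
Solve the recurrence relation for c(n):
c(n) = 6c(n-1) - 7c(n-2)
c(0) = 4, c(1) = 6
Characteristic equation: x² - 6x + 7 = 0.
Discriminant Δ = (6)² + 4·(-7) = 8.
Roots r₁,₂ = (6 ± √8)/2, so r₁ = \sqrt{2} + 3, r₂ = 3 - \sqrt{2}.
General solution: c(n) = A·r₁^n + B·r₂^n.
From the initial conditions, A + B = 4 and r₁A + r₂B = 6.
Since r₁ - r₂ = √8: A = (6 - (4)r₂)/√8 = 2 - \frac{3 \sqrt{2}}{2}, and B = 4 - A = 2 + \frac{3 \sqrt{2}}{2}.
So c(n) = \left(2 - \frac{3 \sqrt{2}}{2}\right)\left(\sqrt{2} + 3\right)^n + \left(2 + \frac{3 \sqrt{2}}{2}\right)\left(3 - \sqrt{2}\right)^n.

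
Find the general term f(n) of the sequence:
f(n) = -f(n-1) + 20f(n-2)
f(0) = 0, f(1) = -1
Characteristic equation: x² + x - 20 = 0, which factors as (x - (4))(x - (-5)) = 0.
Roots r₁ = 4, r₂ = -5 (distinct).
General solution: f(n) = A·(4)^n + B·(-5)^n.
From f(0) = 0: A + B = 0.
From f(1) = -1: 4A - 5B = -1.
Solving: A = - \frac{1}{9}, B = \frac{1}{9}.
So f(n) = \frac{\left(-5\right)^{n}}{9} - \frac{4^{n}}{9}.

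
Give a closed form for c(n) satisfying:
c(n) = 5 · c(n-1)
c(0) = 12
Pure geometric recurrence with ratio 5.
By induction c(n) = c(0) · (5)^n = 12 \cdot 5^{n}.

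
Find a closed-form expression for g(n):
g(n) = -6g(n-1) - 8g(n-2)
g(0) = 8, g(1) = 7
Characteristic equation: x² + 6x + 8 = 0, which factors as (x - (-2))(x - (-4)) = 0.
Roots r₁ = -2, r₂ = -4 (distinct).
General solution: g(n) = A·(-2)^n + B·(-4)^n.
From g(0) = 8: A + B = 8.
From g(1) = 7: -2A - 4B = 7.
Solving: A = \frac{39}{2}, B = - \frac{23}{2}.
So g(n) = \frac{39 \left(-2\right)^{n}}{2} - \frac{23 \left(-4\right)^{n}}{2}.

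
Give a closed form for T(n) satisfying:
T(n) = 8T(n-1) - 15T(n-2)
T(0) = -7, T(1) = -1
Characteristic equation: x² - 8x + 15 = 0, which factors as (x - (5))(x - (3)) = 0.
Roots r₁ = 5, r₂ = 3 (distinct).
General solution: T(n) = A·(5)^n + B·(3)^n.
From T(0) = -7: A + B = -7.
From T(1) = -1: 5A + 3B = -1.
Solving: A = 10, B = -17.
So T(n) = - 17 \cdot 3^{n} + 10 \cdot 5^{n}.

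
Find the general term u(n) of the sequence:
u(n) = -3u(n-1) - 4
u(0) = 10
First-order linear non-homogeneous.
Homogeneous solution: u_h(n) = A·(-3)^n.
Try constant particular solution u_p = K: K = -3K - 4 ⇒ K = -1.
General: u(n) = A·(-3)^n - 1.
Apply u(0) = 10: A - 1 = 10 ⇒ A = 11.
So u(n) = 11 \left(-3\right)^{n} - 1.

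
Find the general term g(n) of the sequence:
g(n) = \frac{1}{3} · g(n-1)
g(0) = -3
Pure geometric recurrence with ratio \frac{1}{3}.
By induction g(n) = g(0) · (\frac{1}{3})^n = - 3 \cdot 3^{- n}.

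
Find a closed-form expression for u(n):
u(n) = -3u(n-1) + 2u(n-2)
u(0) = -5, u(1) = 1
Characteristic equation: x² + 3x - 2 = 0.
Discriminant Δ = (-3)² + 4·(2) = 17.
Roots r₁,₂ = (-3 ± √17)/2, so r₁ = - \frac{3}{2} + \frac{\sqrt{17}}{2}, r₂ = - \frac{\sqrt{17}}{2} - \frac{3}{2}.
General solution: u(n) = A·r₁^n + B·r₂^n.
From the initial conditions, A + B = -5 and r₁A + r₂B = 1.
Since r₁ - r₂ = √17: A = (1 - (-5)r₂)/√17 = - \frac{5}{2} - \frac{13 \sqrt{17}}{34}, and B = -5 - A = - \frac{5}{2} + \frac{13 \sqrt{17}}{34}.
So u(n) = \left(- \frac{5}{2} - \frac{13 \sqrt{17}}{34}\right)\left(- \frac{3}{2} + \frac{\sqrt{17}}{2}\right)^n + \left(- \frac{5}{2} + \frac{13 \sqrt{17}}{34}\right)\left(- \frac{\sqrt{17}}{2} - \frac{3}{2}\right)^n.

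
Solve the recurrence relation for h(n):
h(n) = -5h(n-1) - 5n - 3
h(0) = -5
First-order linear with linear forcing.
Homogeneous solution: h_h(n) = A·(-5)^n.
Try particular h_p(n) = pn + q. Substituting:
  pn + q = -5(p(n-1) + q) - 5n - 3.
Matching the n-coefficient: p = -5p - 5 ⇒ p = - \frac{5}{6}.
Matching constants: q = 5p - 5q - 3 ⇒ q = - \frac{43}{36}.
General: h(n) = A·(-5)^n - \frac{5 n}{6} - \frac{43}{36}.
Apply h(0) = -5: A - \frac{43}{36} = -5 ⇒ A = - \frac{137}{36}.
So h(n) = - \frac{137 \left(-5\right)^{n}}{36} - \frac{5 n}{6} - \frac{43}{36}.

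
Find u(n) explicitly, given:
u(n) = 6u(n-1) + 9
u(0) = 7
First-order linear non-homogeneous.
Homogeneous solution: u_h(n) = A·(6)^n.
Try constant particular solution u_p = K: K = 6K + 9 ⇒ K = - \frac{9}{5}.
General: u(n) = A·(6)^n - \frac{9}{5}.
Apply u(0) = 7: A - \frac{9}{5} = 7 ⇒ A = \frac{44}{5}.
So u(n) = \frac{44 \cdot 6^{n}}{5} - \frac{9}{5}.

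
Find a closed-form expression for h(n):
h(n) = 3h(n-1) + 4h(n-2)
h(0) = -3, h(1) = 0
Characteristic equation: x² - 3x - 4 = 0, which factors as (x - (-1))(x - (4)) = 0.
Roots r₁ = -1, r₂ = 4 (distinct).
General solution: h(n) = A·(-1)^n + B·(4)^n.
From h(0) = -3: A + B = -3.
From h(1) = 0: -A + 4B = 0.
Solving: A = - \frac{12}{5}, B = - \frac{3}{5}.
So h(n) = - \frac{12 \left(-1\right)^{n}}{5} - \frac{3 \cdot 4^{n}}{5}.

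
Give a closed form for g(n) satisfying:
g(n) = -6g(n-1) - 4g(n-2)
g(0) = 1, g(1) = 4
Characteristic equation: x² + 6x + 4 = 0.
Discriminant Δ = (-6)² + 4·(-4) = 20.
Roots r₁,₂ = (-6 ± √20)/2, so r₁ = -3 + \sqrt{5}, r₂ = -3 - \sqrt{5}.
General solution: g(n) = A·r₁^n + B·r₂^n.
From the initial conditions, A + B = 1 and r₁A + r₂B = 4.
Since r₁ - r₂ = √20: A = (4 - (1)r₂)/√20 = \frac{1}{2} + \frac{7 \sqrt{5}}{10}, and B = 1 - A = \frac{1}{2} - \frac{7 \sqrt{5}}{10}.
So g(n) = \left(\frac{1}{2} + \frac{7 \sqrt{5}}{10}\right)\left(-3 + \sqrt{5}\right)^n + \left(\frac{1}{2} - \frac{7 \sqrt{5}}{10}\right)\left(-3 - \sqrt{5}\right)^n.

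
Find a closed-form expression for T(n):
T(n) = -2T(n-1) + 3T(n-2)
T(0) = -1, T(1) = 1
Characteristic equation: x² + 2x - 3 = 0, which factors as (x - (-3))(x - (1)) = 0.
Roots r₁ = -3, r₂ = 1 (distinct).
General solution: T(n) = A·(-3)^n + B·(1)^n.
From T(0) = -1: A + B = -1.
From T(1) = 1: -3A + B = 1.
Solving: A = - \frac{1}{2}, B = - \frac{1}{2}.
So T(n) = - \frac{\left(-3\right)^{n}}{2} - \frac{1}{2}.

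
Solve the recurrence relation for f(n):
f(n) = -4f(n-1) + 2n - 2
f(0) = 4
First-order linear with linear forcing.
Homogeneous solution: f_h(n) = A·(-4)^n.
Try particular f_p(n) = pn + q. Substituting:
  pn + q = -4(p(n-1) + q) + 2n - 2.
Matching the n-coefficient: p = -4p + 2 ⇒ p = \frac{2}{5}.
Matching constants: q = 4p - 4q - 2 ⇒ q = - \frac{2}{25}.
General: f(n) = A·(-4)^n + \frac{2 n}{5} - \frac{2}{25}.
Apply f(0) = 4: A - \frac{2}{25} = 4 ⇒ A = \frac{102}{25}.
So f(n) = \frac{102 \left(-4\right)^{n}}{25} + \frac{2 n}{5} - \frac{2}{25}.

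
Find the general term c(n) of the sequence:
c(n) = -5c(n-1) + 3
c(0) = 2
First-order linear non-homogeneous.
Homogeneous solution: c_h(n) = A·(-5)^n.
Try constant particular solution c_p = K: K = -5K + 3 ⇒ K = \frac{1}{2}.
General: c(n) = A·(-5)^n + \frac{1}{2}.
Apply c(0) = 2: A + \frac{1}{2} = 2 ⇒ A = \frac{3}{2}.
So c(n) = \frac{3 \left(-5\right)^{n}}{2} + \frac{1}{2}.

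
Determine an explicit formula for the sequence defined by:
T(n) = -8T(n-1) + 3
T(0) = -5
First-order linear non-homogeneous.
Homogeneous solution: T_h(n) = A·(-8)^n.
Try constant particular solution T_p = K: K = -8K + 3 ⇒ K = \frac{1}{3}.
General: T(n) = A·(-8)^n + \frac{1}{3}.
Apply T(0) = -5: A + \frac{1}{3} = -5 ⇒ A = - \frac{16}{3}.
So T(n) = \frac{1}{3} - \frac{16 \left(-8\right)^{n}}{3}.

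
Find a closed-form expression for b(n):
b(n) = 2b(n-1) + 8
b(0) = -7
First-order linear non-homogeneous.
Homogeneous solution: b_h(n) = A·(2)^n.
Try constant particular solution b_p = K: K = 2K + 8 ⇒ K = -8.
General: b(n) = A·(2)^n - 8.
Apply b(0) = -7: A - 8 = -7 ⇒ A = 1.
So b(n) = 2^{n} - 8.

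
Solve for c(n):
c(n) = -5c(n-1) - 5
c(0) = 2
First-order linear non-homogeneous.
Homogeneous solution: c_h(n) = A·(-5)^n.
Try constant particular solution c_p = K: K = -5K - 5 ⇒ K = - \frac{5}{6}.
General: c(n) = A·(-5)^n - \frac{5}{6}.
Apply c(0) = 2: A - \frac{5}{6} = 2 ⇒ A = \frac{17}{6}.
So c(n) = \frac{17 \left(-5\right)^{n}}{6} - \frac{5}{6}.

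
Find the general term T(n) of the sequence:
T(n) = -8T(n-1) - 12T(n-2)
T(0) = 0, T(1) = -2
Characteristic equation: x² + 8x + 12 = 0, which factors as (x - (-6))(x - (-2)) = 0.
Roots r₁ = -6, r₂ = -2 (distinct).
General solution: T(n) = A·(-6)^n + B·(-2)^n.
From T(0) = 0: A + B = 0.
From T(1) = -2: -6A - 2B = -2.
Solving: A = \frac{1}{2}, B = - \frac{1}{2}.
So T(n) = - \frac{\left(-2\right)^{n}}{2} + \frac{\left(-6\right)^{n}}{2}.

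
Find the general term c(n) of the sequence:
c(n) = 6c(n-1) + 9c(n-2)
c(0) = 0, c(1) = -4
Characteristic equation: x² - 6x - 9 = 0.
Discriminant Δ = (6)² + 4·(9) = 72.
Roots r₁,₂ = (6 ± √72)/2, so r₁ = 3 + 3 \sqrt{2}, r₂ = 3 - 3 \sqrt{2}.
General solution: c(n) = A·r₁^n + B·r₂^n.
From the initial conditions, A + B = 0 and r₁A + r₂B = -4.
Since r₁ - r₂ = √72: A = (-4 - (0)r₂)/√72 = - \frac{\sqrt{2}}{3}, and B = 0 - A = \frac{\sqrt{2}}{3}.
So c(n) = \left(- \frac{\sqrt{2}}{3}\right)\left(3 + 3 \sqrt{2}\right)^n + \left(\frac{\sqrt{2}}{3}\right)\left(3 - 3 \sqrt{2}\right)^n.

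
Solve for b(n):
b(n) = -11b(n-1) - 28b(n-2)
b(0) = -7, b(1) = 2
Characteristic equation: x² + 11x + 28 = 0, which factors as (x - (-7))(x - (-4)) = 0.
Roots r₁ = -7, r₂ = -4 (distinct).
General solution: b(n) = A·(-7)^n + B·(-4)^n.
From b(0) = -7: A + B = -7.
From b(1) = 2: -7A - 4B = 2.
Solving: A = \frac{26}{3}, B = - \frac{47}{3}.
So b(n) = - \frac{47 \left(-4\right)^{n}}{3} + \frac{26 \left(-7\right)^{n}}{3}.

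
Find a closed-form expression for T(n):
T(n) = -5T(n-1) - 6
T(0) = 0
First-order linear non-homogeneous.
Homogeneous solution: T_h(n) = A·(-5)^n.
Try constant particular solution T_p = K: K = -5K - 6 ⇒ K = -1.
General: T(n) = A·(-5)^n - 1.
Apply T(0) = 0: A - 1 = 0 ⇒ A = 1.
So T(n) = \left(-5\right)^{n} - 1.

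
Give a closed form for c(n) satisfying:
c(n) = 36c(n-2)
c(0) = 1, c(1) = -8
Characteristic equation: x² - 36 = 0, which factors as (x - (6))(x - (-6)) = 0.
Roots r₁ = 6, r₂ = -6 (distinct).
General solution: c(n) = A·(6)^n + B·(-6)^n.
From c(0) = 1: A + B = 1.
From c(1) = -8: 6A - 6B = -8.
Solving: A = - \frac{1}{6}, B = \frac{7}{6}.
So c(n) = \frac{7 \left(-6\right)^{n}}{6} - \frac{6^{n}}{6}.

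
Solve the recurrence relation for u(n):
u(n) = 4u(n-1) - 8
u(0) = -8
First-order linear non-homogeneous.
Homogeneous solution: u_h(n) = A·(4)^n.
Try constant particular solution u_p = K: K = 4K - 8 ⇒ K = \frac{8}{3}.
General: u(n) = A·(4)^n + \frac{8}{3}.
Apply u(0) = -8: A + \frac{8}{3} = -8 ⇒ A = - \frac{32}{3}.
So u(n) = \frac{8}{3} - \frac{32 \cdot 4^{n}}{3}.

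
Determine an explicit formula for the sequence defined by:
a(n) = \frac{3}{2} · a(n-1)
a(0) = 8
Pure geometric recurrence with ratio \frac{3}{2}.
By induction a(n) = a(0) · (\frac{3}{2})^n = 8 \left(\frac{3}{2}\right)^{n}.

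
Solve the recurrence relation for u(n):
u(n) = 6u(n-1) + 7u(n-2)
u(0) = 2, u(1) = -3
Characteristic equation: x² - 6x - 7 = 0, which factors as (x - (7))(x - (-1)) = 0.
Roots r₁ = 7, r₂ = -1 (distinct).
General solution: u(n) = A·(7)^n + B·(-1)^n.
From u(0) = 2: A + B = 2.
From u(1) = -3: 7A - B = -3.
Solving: A = - \frac{1}{8}, B = \frac{17}{8}.
So u(n) = \frac{17 \left(-1\right)^{n}}{8} - \frac{7^{n}}{8}.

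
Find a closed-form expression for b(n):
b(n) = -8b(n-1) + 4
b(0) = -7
First-order linear non-homogeneous.
Homogeneous solution: b_h(n) = A·(-8)^n.
Try constant particular solution b_p = K: K = -8K + 4 ⇒ K = \frac{4}{9}.
General: b(n) = A·(-8)^n + \frac{4}{9}.
Apply b(0) = -7: A + \frac{4}{9} = -7 ⇒ A = - \frac{67}{9}.
So b(n) = \frac{4}{9} - \frac{67 \left(-8\right)^{n}}{9}.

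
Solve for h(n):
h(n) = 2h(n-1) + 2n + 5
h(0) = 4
First-order linear with linear forcing.
Homogeneous solution: h_h(n) = A·(2)^n.
Try particular h_p(n) = pn + q. Substituting:
  pn + q = 2(p(n-1) + q) + 2n + 5.
Matching the n-coefficient: p = 2p + 2 ⇒ p = -2.
Matching constants: q = -2p + 2q + 5 ⇒ q = -9.
General: h(n) = A·(2)^n - 2 n - 9.
Apply h(0) = 4: A - 9 = 4 ⇒ A = 13.
So h(n) = 13 \cdot 2^{n} - 2 n - 9.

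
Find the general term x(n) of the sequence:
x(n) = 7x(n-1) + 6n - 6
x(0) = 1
First-order linear with linear forcing.
Homogeneous solution: x_h(n) = A·(7)^n.
Try particular x_p(n) = pn + q. Substituting:
  pn + q = 7(p(n-1) + q) + 6n - 6.
Matching the n-coefficient: p = 7p + 6 ⇒ p = -1.
Matching constants: q = -7p + 7q - 6 ⇒ q = - \frac{1}{6}.
General: x(n) = A·(7)^n - n - \frac{1}{6}.
Apply x(0) = 1: A - \frac{1}{6} = 1 ⇒ A = \frac{7}{6}.
So x(n) = \frac{7 \cdot 7^{n}}{6} - n - \frac{1}{6}.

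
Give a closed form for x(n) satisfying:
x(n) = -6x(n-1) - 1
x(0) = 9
First-order linear non-homogeneous.
Homogeneous solution: x_h(n) = A·(-6)^n.
Try constant particular solution x_p = K: K = -6K - 1 ⇒ K = - \frac{1}{7}.
General: x(n) = A·(-6)^n - \frac{1}{7}.
Apply x(0) = 9: A - \frac{1}{7} = 9 ⇒ A = \frac{64}{7}.
So x(n) = \frac{64 \left(-6\right)^{n}}{7} - \frac{1}{7}.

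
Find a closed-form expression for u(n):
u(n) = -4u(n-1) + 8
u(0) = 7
First-order linear non-homogeneous.
Homogeneous solution: u_h(n) = A·(-4)^n.
Try constant particular solution u_p = K: K = -4K + 8 ⇒ K = \frac{8}{5}.
General: u(n) = A·(-4)^n + \frac{8}{5}.
Apply u(0) = 7: A + \frac{8}{5} = 7 ⇒ A = \frac{27}{5}.
So u(n) = \frac{27 \left(-4\right)^{n}}{5} + \frac{8}{5}.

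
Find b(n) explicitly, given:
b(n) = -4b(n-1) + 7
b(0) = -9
First-order linear non-homogeneous.
Homogeneous solution: b_h(n) = A·(-4)^n.
Try constant particular solution b_p = K: K = -4K + 7 ⇒ K = \frac{7}{5}.
General: b(n) = A·(-4)^n + \frac{7}{5}.
Apply b(0) = -9: A + \frac{7}{5} = -9 ⇒ A = - \frac{52}{5}.
So b(n) = \frac{7}{5} - \frac{52 \left(-4\right)^{n}}{5}.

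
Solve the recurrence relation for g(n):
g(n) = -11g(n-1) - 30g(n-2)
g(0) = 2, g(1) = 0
Characteristic equation: x² + 11x + 30 = 0, which factors as (x - (-6))(x - (-5)) = 0.
Roots r₁ = -6, r₂ = -5 (distinct).
General solution: g(n) = A·(-6)^n + B·(-5)^n.
From g(0) = 2: A + B = 2.
From g(1) = 0: -6A - 5B = 0.
Solving: A = -10, B = 12.
So g(n) = 12 \left(-5\right)^{n} - 10 \left(-6\right)^{n}.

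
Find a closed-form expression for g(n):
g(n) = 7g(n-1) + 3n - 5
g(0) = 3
First-order linear with linear forcing.
Homogeneous solution: g_h(n) = A·(7)^n.
Try particular g_p(n) = pn + q. Substituting:
  pn + q = 7(p(n-1) + q) + 3n - 5.
Matching the n-coefficient: p = 7p + 3 ⇒ p = - \frac{1}{2}.
Matching constants: q = -7p + 7q - 5 ⇒ q = \frac{1}{4}.
General: g(n) = A·(7)^n - \frac{n}{2} + \frac{1}{4}.
Apply g(0) = 3: A + \frac{1}{4} = 3 ⇒ A = \frac{11}{4}.
So g(n) = \frac{11 \cdot 7^{n}}{4} - \frac{n}{2} + \frac{1}{4}.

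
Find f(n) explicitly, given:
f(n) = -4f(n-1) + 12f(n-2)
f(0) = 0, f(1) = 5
Characteristic equation: x² + 4x - 12 = 0, which factors as (x - (-6))(x - (2)) = 0.
Roots r₁ = -6, r₂ = 2 (distinct).
General solution: f(n) = A·(-6)^n + B·(2)^n.
From f(0) = 0: A + B = 0.
From f(1) = 5: -6A + 2B = 5.
Solving: A = - \frac{5}{8}, B = \frac{5}{8}.
So f(n) = - \frac{5 \left(-6\right)^{n}}{8} + \frac{5 \cdot 2^{n}}{8}.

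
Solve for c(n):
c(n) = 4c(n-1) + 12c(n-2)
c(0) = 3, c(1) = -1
Characteristic equation: x² - 4x - 12 = 0, which factors as (x - (6))(x - (-2)) = 0.
Roots r₁ = 6, r₂ = -2 (distinct).
General solution: c(n) = A·(6)^n + B·(-2)^n.
From c(0) = 3: A + B = 3.
From c(1) = -1: 6A - 2B = -1.
Solving: A = \frac{5}{8}, B = \frac{19}{8}.
So c(n) = \frac{19 \left(-2\right)^{n}}{8} + \frac{5 \cdot 6^{n}}{8}.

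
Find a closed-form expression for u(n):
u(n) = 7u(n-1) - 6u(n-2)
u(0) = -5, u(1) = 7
Characteristic equation: x² - 7x + 6 = 0, which factors as (x - (1))(x - (6)) = 0.
Roots r₁ = 1, r₂ = 6 (distinct).
General solution: u(n) = A·(1)^n + B·(6)^n.
From u(0) = -5: A + B = -5.
From u(1) = 7: A + 6B = 7.
Solving: A = - \frac{37}{5}, B = \frac{12}{5}.
So u(n) = \frac{12 \cdot 6^{n}}{5} - \frac{37}{5}.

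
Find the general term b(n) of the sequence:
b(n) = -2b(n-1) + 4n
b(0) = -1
First-order linear with linear forcing.
Homogeneous solution: b_h(n) = A·(-2)^n.
Try particular b_p(n) = pn + q. Substituting:
  pn + q = -2(p(n-1) + q) + 4n.
Matching the n-coefficient: p = -2p + 4 ⇒ p = \frac{4}{3}.
Matching constants: q = 2p - 2q ⇒ q = \frac{8}{9}.
General: b(n) = A·(-2)^n + \frac{4 n}{3} + \frac{8}{9}.
Apply b(0) = -1: A + \frac{8}{9} = -1 ⇒ A = - \frac{17}{9}.
So b(n) = - \frac{17 \left(-2\right)^{n}}{9} + \frac{4 n}{3} + \frac{8}{9}.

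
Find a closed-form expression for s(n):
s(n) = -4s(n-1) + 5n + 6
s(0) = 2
First-order linear with linear forcing.
Homogeneous solution: s_h(n) = A·(-4)^n.
Try particular s_p(n) = pn + q. Substituting:
  pn + q = -4(p(n-1) + q) + 5n + 6.
Matching the n-coefficient: p = -4p + 5 ⇒ p = 1.
Matching constants: q = 4p - 4q + 6 ⇒ q = 2.
General: s(n) = A·(-4)^n + n + 2.
Apply s(0) = 2: A + 2 = 2 ⇒ A = 0.
So s(n) = n + 2.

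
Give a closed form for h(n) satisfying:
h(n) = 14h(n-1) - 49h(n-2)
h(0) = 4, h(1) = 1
Characteristic equation: x² - 14x + 49 = 0, which is (x - (7))².
Repeated root r = 7.
General solution: h(n) = (A + Bn)·(7)^n.
From h(0) = 4: A = 4.
From h(1) = 1: (A + B)·(7) = 1 ⇒ B = - \frac{27}{7}.
So h(n) = \left(4 - \frac{27 n}{7}\right) \cdot (7)^n.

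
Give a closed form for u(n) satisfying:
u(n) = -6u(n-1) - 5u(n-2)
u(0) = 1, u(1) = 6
Characteristic equation: x² + 6x + 5 = 0, which factors as (x - (-5))(x - (-1)) = 0.
Roots r₁ = -5, r₂ = -1 (distinct).
General solution: u(n) = A·(-5)^n + B·(-1)^n.
From u(0) = 1: A + B = 1.
From u(1) = 6: -5A - B = 6.
Solving: A = - \frac{7}{4}, B = \frac{11}{4}.
So u(n) = \frac{11 \left(-1\right)^{n}}{4} - \frac{7 \left(-5\right)^{n}}{4}.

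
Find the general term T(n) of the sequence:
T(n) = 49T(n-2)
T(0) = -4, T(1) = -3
Characteristic equation: x² - 49 = 0, which factors as (x - (7))(x - (-7)) = 0.
Roots r₁ = 7, r₂ = -7 (distinct).
General solution: T(n) = A·(7)^n + B·(-7)^n.
From T(0) = -4: A + B = -4.
From T(1) = -3: 7A - 7B = -3.
Solving: A = - \frac{31}{14}, B = - \frac{25}{14}.
So T(n) = - \frac{25 \left(-7\right)^{n}}{14} - \frac{31 \cdot 7^{n}}{14}.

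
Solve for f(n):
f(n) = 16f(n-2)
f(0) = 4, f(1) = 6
Characteristic equation: x² - 16 = 0, which factors as (x - (-4))(x - (4)) = 0.
Roots r₁ = -4, r₂ = 4 (distinct).
General solution: f(n) = A·(-4)^n + B·(4)^n.
From f(0) = 4: A + B = 4.
From f(1) = 6: -4A + 4B = 6.
Solving: A = \frac{5}{4}, B = \frac{11}{4}.
So f(n) = \frac{5 \left(-4\right)^{n}}{4} + \frac{11 \cdot 4^{n}}{4}.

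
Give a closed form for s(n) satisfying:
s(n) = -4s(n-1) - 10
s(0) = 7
First-order linear non-homogeneous.
Homogeneous solution: s_h(n) = A·(-4)^n.
Try constant particular solution s_p = K: K = -4K - 10 ⇒ K = -2.
General: s(n) = A·(-4)^n - 2.
Apply s(0) = 7: A - 2 = 7 ⇒ A = 9.
So s(n) = 9 \left(-4\right)^{n} - 2.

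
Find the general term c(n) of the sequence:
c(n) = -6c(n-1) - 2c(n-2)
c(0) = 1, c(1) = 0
Characteristic equation: x² + 6x + 2 = 0.
Discriminant Δ = (-6)² + 4·(-2) = 28.
Roots r₁,₂ = (-6 ± √28)/2, so r₁ = -3 + \sqrt{7}, r₂ = -3 - \sqrt{7}.
General solution: c(n) = A·r₁^n + B·r₂^n.
From the initial conditions, A + B = 1 and r₁A + r₂B = 0.
Since r₁ - r₂ = √28: A = (0 - (1)r₂)/√28 = \frac{1}{2} + \frac{3 \sqrt{7}}{14}, and B = 1 - A = \frac{1}{2} - \frac{3 \sqrt{7}}{14}.
So c(n) = \left(\frac{1}{2} + \frac{3 \sqrt{7}}{14}\right)\left(-3 + \sqrt{7}\right)^n + \left(\frac{1}{2} - \frac{3 \sqrt{7}}{14}\right)\left(-3 - \sqrt{7}\right)^n.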